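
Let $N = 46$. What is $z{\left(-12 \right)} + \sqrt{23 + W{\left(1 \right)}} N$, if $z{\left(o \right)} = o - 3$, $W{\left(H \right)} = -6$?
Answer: $-15 + 46 \sqrt{17} \approx 174.66$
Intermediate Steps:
$z{\left(o \right)} = -3 + o$ ($z{\left(o \right)} = o - 3 = -3 + o$)
$z{\left(-12 \right)} + \sqrt{23 + W{\left(1 \right)}} N = \left(-3 - 12\right) + \sqrt{23 - 6} \cdot 46 = -15 + \sqrt{17} \cdot 46 = -15 + 46 \sqrt{17}$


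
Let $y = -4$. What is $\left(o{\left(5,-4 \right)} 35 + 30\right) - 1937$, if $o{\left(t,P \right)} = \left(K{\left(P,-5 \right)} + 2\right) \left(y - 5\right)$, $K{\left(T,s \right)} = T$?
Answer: $-1277$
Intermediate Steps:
$o{\left(t,P \right)} = -18 - 9 P$ ($o{\left(t,P \right)} = \left(P + 2\right) \left(-4 - 5\right) = \left(2 + P\right) \left(-9\right) = -18 - 9 P$)
$\left(o{\left(5,-4 \right)} 35 + 30\right) - 1937 = \left(\left(-18 - -36\right) 35 + 30\right) - 1937 = \left(\left(-18 + 36\right) 35 + 30\right) - 1937 = \left(18 \cdot 35 + 30\right) - 1937 = \left(630 + 30\right) - 1937 = 660 - 1937 = -1277$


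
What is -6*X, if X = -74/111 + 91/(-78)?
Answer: 11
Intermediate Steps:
X = -11/6 (X = -74*1/111 + 91*(-1/78) = -⅔ - 7/6 = -11/6 ≈ -1.8333)
-6*X = -6*(-11/6) = 11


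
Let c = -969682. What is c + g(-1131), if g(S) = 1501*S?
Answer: -2667313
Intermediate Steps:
c + g(-1131) = -969682 + 1501*(-1131) = -969682 - 1697631 = -2667313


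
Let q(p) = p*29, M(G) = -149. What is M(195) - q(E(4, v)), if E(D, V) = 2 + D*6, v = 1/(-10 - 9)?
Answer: -903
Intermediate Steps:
v = -1/19 (v = 1/(-19) = -1/19 ≈ -0.052632)
E(D, V) = 2 + 6*D
q(p) = 29*p
M(195) - q(E(4, v)) = -149 - 29*(2 + 6*4) = -149 - 29*(2 + 24) = -149 - 29*26 = -149 - 1*754 = -149 - 754 = -903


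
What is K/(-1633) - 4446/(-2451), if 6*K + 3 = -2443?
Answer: 434711/210657 ≈ 2.0636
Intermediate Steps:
K = -1223/3 (K = -1/2 + (1/6)*(-2443) = -1/2 - 2443/6 = -1223/3 ≈ -407.67)
K/(-1633) - 4446/(-2451) = -1223/3/(-1633) - 4446/(-2451) = -1223/3*(-1/1633) - 4446*(-1/2451) = 1223/4899 + 78/43 = 434711/210657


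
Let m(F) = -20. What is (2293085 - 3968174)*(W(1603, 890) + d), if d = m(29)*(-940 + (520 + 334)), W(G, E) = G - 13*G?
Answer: 29340858924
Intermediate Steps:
W(G, E) = -12*G
d = 1720 (d = -20*(-940 + (520 + 334)) = -20*(-940 + 854) = -20*(-86) = 1720)
(2293085 - 3968174)*(W(1603, 890) + d) = (2293085 - 3968174)*(-12*1603 + 1720) = -1675089*(-19236 + 1720) = -1675089*(-17516) = 29340858924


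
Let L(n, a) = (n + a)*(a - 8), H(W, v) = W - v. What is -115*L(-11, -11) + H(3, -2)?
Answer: -48065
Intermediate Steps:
L(n, a) = (-8 + a)*(a + n) (L(n, a) = (a + n)*(-8 + a) = (-8 + a)*(a + n))
-115*L(-11, -11) + H(3, -2) = -115*((-11)² - 8*(-11) - 8*(-11) - 11*(-11)) + (3 - 1*(-2)) = -115*(121 + 88 + 88 + 121) + (3 + 2) = -115*418 + 5 = -48070 + 5 = -48065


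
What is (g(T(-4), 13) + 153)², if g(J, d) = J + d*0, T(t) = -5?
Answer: 21904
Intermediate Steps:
g(J, d) = J (g(J, d) = J + 0 = J)
(g(T(-4), 13) + 153)² = (-5 + 153)² = 148² = 21904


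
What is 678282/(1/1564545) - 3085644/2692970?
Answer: 1428893533248366828/1346485 ≈ 1.0612e+12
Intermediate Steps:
678282/(1/1564545) - 3085644/2692970 = 678282/(1/1564545) - 3085644*1/2692970 = 678282*1564545 - 1542822/1346485 = 1061202711690 - 1542822/1346485 = 1428893533248366828/1346485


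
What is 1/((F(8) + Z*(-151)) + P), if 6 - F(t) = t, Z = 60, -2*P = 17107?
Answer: -2/35231 ≈ -5.6768e-5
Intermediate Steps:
P = -17107/2 (P = -½*17107 = -17107/2 ≈ -8553.5)
F(t) = 6 - t
1/((F(8) + Z*(-151)) + P) = 1/(((6 - 1*8) + 60*(-151)) - 17107/2) = 1/(((6 - 8) - 9060) - 17107/2) = 1/((-2 - 9060) - 17107/2) = 1/(-9062 - 17107/2) = 1/(-35231/2) = -2/35231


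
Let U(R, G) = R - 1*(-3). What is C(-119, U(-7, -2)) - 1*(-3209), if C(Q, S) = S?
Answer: 3205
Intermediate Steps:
U(R, G) = 3 + R (U(R, G) = R + 3 = 3 + R)
C(-119, U(-7, -2)) - 1*(-3209) = (3 - 7) - 1*(-3209) = -4 + 3209 = 3205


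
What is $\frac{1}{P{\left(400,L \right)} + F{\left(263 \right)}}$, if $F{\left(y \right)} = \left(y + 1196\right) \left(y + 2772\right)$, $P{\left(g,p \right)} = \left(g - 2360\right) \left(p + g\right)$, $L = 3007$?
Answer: $- \frac{1}{2249655} \approx -4.4451 \cdot 10^{-7}$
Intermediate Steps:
$P{\left(g,p \right)} = \left(-2360 + g\right) \left(g + p\right)$
$F{\left(y \right)} = \left(1196 + y\right) \left(2772 + y\right)$
$\frac{1}{P{\left(400,L \right)} + F{\left(263 \right)}} = \frac{1}{\left(400^{2} - 944000 - 7096520 + 400 \cdot 3007\right) + \left(3315312 + 263^{2} + 3968 \cdot 263\right)} = \frac{1}{\left(160000 - 944000 - 7096520 + 1202800\right) + \left(3315312 + 69169 + 1043584\right)} = \frac{1}{-6677720 + 4428065} = \frac{1}{-2249655} = - \frac{1}{2249655}$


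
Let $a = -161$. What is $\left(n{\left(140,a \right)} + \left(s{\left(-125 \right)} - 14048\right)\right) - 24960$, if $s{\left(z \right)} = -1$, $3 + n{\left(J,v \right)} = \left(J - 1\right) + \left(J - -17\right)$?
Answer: $-38716$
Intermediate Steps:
$n{\left(J,v \right)} = 13 + 2 J$ ($n{\left(J,v \right)} = -3 + \left(\left(J - 1\right) + \left(J - -17\right)\right) = -3 + \left(\left(-1 + J\right) + \left(J + 17\right)\right) = -3 + \left(\left(-1 + J\right) + \left(17 + J\right)\right) = -3 + \left(16 + 2 J\right) = 13 + 2 J$)
$\left(n{\left(140,a \right)} + \left(s{\left(-125 \right)} - 14048\right)\right) - 24960 = \left(\left(13 + 2 \cdot 140\right) - 14049\right) - 24960 = \left(\left(13 + 280\right) - 14049\right) - 24960 = \left(293 - 14049\right) - 24960 = -13756 - 24960 = -38716$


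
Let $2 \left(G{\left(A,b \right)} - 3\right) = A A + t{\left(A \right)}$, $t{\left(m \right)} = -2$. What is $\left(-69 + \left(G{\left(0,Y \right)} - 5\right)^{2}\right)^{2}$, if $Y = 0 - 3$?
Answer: $3600$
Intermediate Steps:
$Y = -3$
$G{\left(A,b \right)} = 2 + \frac{A^{2}}{2}$ ($G{\left(A,b \right)} = 3 + \frac{A A - 2}{2} = 3 + \frac{A^{2} - 2}{2} = 3 + \frac{-2 + A^{2}}{2} = 3 + \left(-1 + \frac{A^{2}}{2}\right) = 2 + \frac{A^{2}}{2}$)
$\left(-69 + \left(G{\left(0,Y \right)} - 5\right)^{2}\right)^{2} = \left(-69 + \left(\left(2 + \frac{0^{2}}{2}\right) - 5\right)^{2}\right)^{2} = \left(-69 + \left(\left(2 + \frac{1}{2} \cdot 0\right) - 5\right)^{2}\right)^{2} = \left(-69 + \left(\left(2 + 0\right) - 5\right)^{2}\right)^{2} = \left(-69 + \left(2 - 5\right)^{2}\right)^{2} = \left(-69 + \left(-3\right)^{2}\right)^{2} = \left(-69 + 9\right)^{2} = \left(-60\right)^{2} = 3600$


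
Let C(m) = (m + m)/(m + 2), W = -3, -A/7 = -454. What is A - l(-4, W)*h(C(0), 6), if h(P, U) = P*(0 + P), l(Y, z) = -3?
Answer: 3178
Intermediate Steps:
A = 3178 (A = -7*(-454) = 3178)
C(m) = 2*m/(2 + m) (C(m) = (2*m)/(2 + m) = 2*m/(2 + m))
h(P, U) = P**2 (h(P, U) = P*P = P**2)
A - l(-4, W)*h(C(0), 6) = 3178 - (-3)*(2*0/(2 + 0))**2 = 3178 - (-3)*(2*0/2)**2 = 3178 - (-3)*(2*0*(1/2))**2 = 3178 - (-3)*0**2 = 3178 - (-3)*0 = 3178 - 1*0 = 3178 + 0 = 3178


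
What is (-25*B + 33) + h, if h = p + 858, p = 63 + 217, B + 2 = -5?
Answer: 1346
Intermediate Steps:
B = -7 (B = -2 - 5 = -7)
p = 280
h = 1138 (h = 280 + 858 = 1138)
(-25*B + 33) + h = (-25*(-7) + 33) + 1138 = (175 + 33) + 1138 = 208 + 1138 = 1346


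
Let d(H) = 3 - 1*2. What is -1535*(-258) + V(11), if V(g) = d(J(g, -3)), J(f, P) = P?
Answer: 396031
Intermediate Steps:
d(H) = 1 (d(H) = 3 - 2 = 1)
V(g) = 1
-1535*(-258) + V(11) = -1535*(-258) + 1 = 396030 + 1 = 396031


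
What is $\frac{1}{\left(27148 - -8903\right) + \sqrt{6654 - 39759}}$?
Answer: $\frac{12017}{433235902} - \frac{i \sqrt{33105}}{1299707706} \approx 2.7738 \cdot 10^{-5} - 1.3999 \cdot 10^{-7} i$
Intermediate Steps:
$\frac{1}{\left(27148 - -8903\right) + \sqrt{6654 - 39759}} = \frac{1}{\left(27148 + 8903\right) + \sqrt{-33105}} = \frac{1}{36051 + i \sqrt{33105}}$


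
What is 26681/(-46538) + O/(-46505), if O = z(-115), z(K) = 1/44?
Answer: -27297621179/47613493180 ≈ -0.57332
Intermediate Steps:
z(K) = 1/44
O = 1/44 ≈ 0.022727
26681/(-46538) + O/(-46505) = 26681/(-46538) + (1/44)/(-46505) = 26681*(-1/46538) + (1/44)*(-1/46505) = -26681/46538 - 1/2046220 = -27297621179/47613493180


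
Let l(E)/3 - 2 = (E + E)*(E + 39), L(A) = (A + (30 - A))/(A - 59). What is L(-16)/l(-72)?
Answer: -1/35655 ≈ -2.8047e-5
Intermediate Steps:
L(A) = 30/(-59 + A)
l(E) = 6 + 6*E*(39 + E) (l(E) = 6 + 3*((E + E)*(E + 39)) = 6 + 3*((2*E)*(39 + E)) = 6 + 3*(2*E*(39 + E)) = 6 + 6*E*(39 + E))
L(-16)/l(-72) = (30/(-59 - 16))/(6 + 6*(-72)**2 + 234*(-72)) = (30/(-75))/(6 + 6*5184 - 16848) = (30*(-1/75))/(6 + 31104 - 16848) = -2/5/14262 = -2/5*1/14262 = -1/35655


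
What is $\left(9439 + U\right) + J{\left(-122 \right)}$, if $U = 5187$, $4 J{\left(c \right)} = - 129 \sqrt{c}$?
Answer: $14626 - \frac{129 i \sqrt{122}}{4} \approx 14626.0 - 356.21 i$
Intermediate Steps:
$J{\left(c \right)} = - \frac{129 \sqrt{c}}{4}$ ($J{\left(c \right)} = \frac{\left(-129\right) \sqrt{c}}{4} = - \frac{129 \sqrt{c}}{4}$)
$\left(9439 + U\right) + J{\left(-122 \right)} = \left(9439 + 5187\right) - \frac{129 \sqrt{-122}}{4} = 14626 - \frac{129 i \sqrt{122}}{4}$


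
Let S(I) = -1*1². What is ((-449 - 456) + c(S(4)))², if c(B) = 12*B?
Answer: 840889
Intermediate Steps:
S(I) = -1 (S(I) = -1*1 = -1)
((-449 - 456) + c(S(4)))² = ((-449 - 456) + 12*(-1))² = (-905 - 12)² = (-917)² = 840889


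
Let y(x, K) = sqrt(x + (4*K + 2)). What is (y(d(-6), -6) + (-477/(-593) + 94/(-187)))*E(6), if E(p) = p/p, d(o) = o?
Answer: 33457/110891 + 2*I*sqrt(7) ≈ 0.30171 + 5.2915*I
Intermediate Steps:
E(p) = 1
y(x, K) = sqrt(2 + x + 4*K) (y(x, K) = sqrt(x + (2 + 4*K)) = sqrt(2 + x + 4*K))
(y(d(-6), -6) + (-477/(-593) + 94/(-187)))*E(6) = (sqrt(2 - 6 + 4*(-6)) + (-477/(-593) + 94/(-187)))*1 = (sqrt(2 - 6 - 24) + (-477*(-1/593) + 94*(-1/187)))*1 = (sqrt(-28) + (477/593 - 94/187))*1 = (2*I*sqrt(7) + 33457/110891)*1 = (33457/110891 + 2*I*sqrt(7))*1 = 33457/110891 + 2*I*sqrt(7)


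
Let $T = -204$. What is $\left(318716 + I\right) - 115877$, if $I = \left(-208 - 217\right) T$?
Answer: $289539$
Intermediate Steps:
$I = 86700$ ($I = \left(-208 - 217\right) \left(-204\right) = \left(-425\right) \left(-204\right) = 86700$)
$\left(318716 + I\right) - 115877 = \left(318716 + 86700\right) - 115877 = 405416 - 115877 = 289539$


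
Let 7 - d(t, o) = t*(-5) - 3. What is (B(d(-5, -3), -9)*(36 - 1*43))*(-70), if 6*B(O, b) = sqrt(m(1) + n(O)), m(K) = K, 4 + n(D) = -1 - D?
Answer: 245*sqrt(11)/3 ≈ 270.86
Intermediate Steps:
n(D) = -5 - D (n(D) = -4 + (-1 - D) = -5 - D)
d(t, o) = 10 + 5*t (d(t, o) = 7 - (t*(-5) - 3) = 7 - (-5*t - 3) = 7 - (-3 - 5*t) = 7 + (3 + 5*t) = 10 + 5*t)
B(O, b) = sqrt(-4 - O)/6 (B(O, b) = sqrt(1 + (-5 - O))/6 = sqrt(-4 - O)/6)
(B(d(-5, -3), -9)*(36 - 1*43))*(-70) = ((sqrt(-4 - (10 + 5*(-5)))/6)*(36 - 1*43))*(-70) = ((sqrt(-4 - (10 - 25))/6)*(36 - 43))*(-70) = ((sqrt(-4 - 1*(-15))/6)*(-7))*(-70) = ((sqrt(-4 + 15)/6)*(-7))*(-70) = ((sqrt(11)/6)*(-7))*(-70) = -7*sqrt(11)/6*(-70) = 245*sqrt(11)/3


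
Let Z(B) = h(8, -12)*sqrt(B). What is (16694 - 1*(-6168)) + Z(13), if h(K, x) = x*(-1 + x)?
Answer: 22862 + 156*sqrt(13) ≈ 23424.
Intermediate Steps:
Z(B) = 156*sqrt(B) (Z(B) = (-12*(-1 - 12))*sqrt(B) = (-12*(-13))*sqrt(B) = 156*sqrt(B))
(16694 - 1*(-6168)) + Z(13) = (16694 - 1*(-6168)) + 156*sqrt(13) = (16694 + 6168) + 156*sqrt(13) = 22862 + 156*sqrt(13)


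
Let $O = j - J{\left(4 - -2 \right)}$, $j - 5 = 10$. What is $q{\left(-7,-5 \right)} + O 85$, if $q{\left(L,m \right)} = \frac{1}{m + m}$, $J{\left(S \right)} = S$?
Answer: $\frac{7649}{10} \approx 764.9$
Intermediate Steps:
$j = 15$ ($j = 5 + 10 = 15$)
$q{\left(L,m \right)} = \frac{1}{2 m}$
$O = 9$ ($O = 15 - \left(4 - -2\right) = 15 - \left(4 + 2\right) = 15 - 6 = 9$)
$q{\left(-7,-5 \right)} + O 85 = \frac{1}{2 \left(-5\right)} + 9 \cdot 85 = \frac{1}{2} \left(- \frac{1}{5}\right) + 765 = - \frac{1}{10} + 765 = \frac{7649}{10}$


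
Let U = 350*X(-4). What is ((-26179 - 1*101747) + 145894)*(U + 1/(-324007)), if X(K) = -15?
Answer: -30564228341968/324007 ≈ -9.4332e+7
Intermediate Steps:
U = -5250 (U = 350*(-15) = -5250)
((-26179 - 1*101747) + 145894)*(U + 1/(-324007)) = ((-26179 - 1*101747) + 145894)*(-5250 + 1/(-324007)) = ((-26179 - 101747) + 145894)*(-5250 - 1/324007) = (-127926 + 145894)*(-1701036751/324007) = 17968*(-1701036751/324007) = -30564228341968/324007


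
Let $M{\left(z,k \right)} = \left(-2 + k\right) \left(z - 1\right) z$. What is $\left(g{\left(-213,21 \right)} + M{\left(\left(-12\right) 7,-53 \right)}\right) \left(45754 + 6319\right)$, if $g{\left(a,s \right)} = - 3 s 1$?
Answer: $-20452347699$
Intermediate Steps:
$g{\left(a,s \right)} = - 3 s$
$M{\left(z,k \right)} = z \left(-1 + z\right) \left(-2 + k\right)$ ($M{\left(z,k \right)} = \left(-2 + k\right) \left(-1 + z\right) z = \left(-2 + k\right) z \left(-1 + z\right) = z \left(-1 + z\right) \left(-2 + k\right)$)
$\left(g{\left(-213,21 \right)} + M{\left(\left(-12\right) 7,-53 \right)}\right) \left(45754 + 6319\right) = \left(\left(-3\right) 21 + \left(-12\right) 7 \left(2 - -53 - 2 \left(\left(-12\right) 7\right) - 53 \left(\left(-12\right) 7\right)\right)\right) \left(45754 + 6319\right) = \left(-63 - 84 \left(2 + 53 - -168 - -4452\right)\right) 52073 = \left(-63 - 84 \left(2 + 53 + 168 + 4452\right)\right) 52073 = \left(-63 - 392700\right) 52073 = \left(-392763\right) 52073 = -20452347699$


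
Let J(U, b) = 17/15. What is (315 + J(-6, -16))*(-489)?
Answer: -772946/5 ≈ -1.5459e+5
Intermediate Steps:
J(U, b) = 17/15 (J(U, b) = 17*(1/15) = 17/15)
(315 + J(-6, -16))*(-489) = (315 + 17/15)*(-489) = (4742/15)*(-489) = -772946/5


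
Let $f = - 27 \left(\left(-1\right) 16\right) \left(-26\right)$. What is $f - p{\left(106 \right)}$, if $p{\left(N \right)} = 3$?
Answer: $-11235$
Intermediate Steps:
$f = -11232$ ($f = \left(-27\right) \left(-16\right) \left(-26\right) = 432 \left(-26\right) = -11232$)
$f - p{\left(106 \right)} = -11232 - 3 = -11235$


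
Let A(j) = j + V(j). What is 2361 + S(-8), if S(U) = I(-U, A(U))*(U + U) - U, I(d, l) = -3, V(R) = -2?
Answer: 2417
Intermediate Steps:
A(j) = -2 + j (A(j) = j - 2 = -2 + j)
S(U) = -7*U (S(U) = -3*(U + U) - U = -6*U - U = -7*U)
2361 + S(-8) = 2361 - 7*(-8) = 2361 + 56 = 2417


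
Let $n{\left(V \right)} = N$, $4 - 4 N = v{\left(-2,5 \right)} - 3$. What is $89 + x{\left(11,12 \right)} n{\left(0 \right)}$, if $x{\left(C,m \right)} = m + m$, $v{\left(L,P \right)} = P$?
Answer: $101$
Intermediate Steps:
$N = \frac{1}{2}$ ($N = 1 - \frac{5 - 3}{4} = 1 - \frac{1}{2} = \frac{1}{2} \approx 0.5$)
$n{\left(V \right)} = \frac{1}{2}$
$x{\left(C,m \right)} = 2 m$
$89 + x{\left(11,12 \right)} n{\left(0 \right)} = 89 + 2 \cdot 12 \cdot \frac{1}{2} = 89 + 24 \cdot \frac{1}{2} = 89 + 12 = 101$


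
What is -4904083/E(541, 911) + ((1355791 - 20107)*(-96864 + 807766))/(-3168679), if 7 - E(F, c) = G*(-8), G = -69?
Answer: -501960067881203/1726930055 ≈ -2.9067e+5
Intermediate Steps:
E(F, c) = -545 (E(F, c) = 7 - (-69)*(-8) = 7 - 1*552 = 7 - 552 = -545)
-4904083/E(541, 911) + ((1355791 - 20107)*(-96864 + 807766))/(-3168679) = -4904083/(-545) + ((1355791 - 20107)*(-96864 + 807766))/(-3168679) = -4904083*(-1/545) + (1335684*710902)*(-1/3168679) = 4904083/545 + 949540426968*(-1/3168679) = 4904083/545 - 949540426968/3168679 = -501960067881203/1726930055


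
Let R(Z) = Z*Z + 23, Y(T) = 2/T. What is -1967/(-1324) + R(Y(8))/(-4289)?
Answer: 33623713/22714544 ≈ 1.4803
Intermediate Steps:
R(Z) = 23 + Z² (R(Z) = Z² + 23 = 23 + Z²)
-1967/(-1324) + R(Y(8))/(-4289) = -1967/(-1324) + (23 + (2/8)²)/(-4289) = -1967*(-1/1324) + (23 + (2*(⅛))²)*(-1/4289) = 1967/1324 + (23 + (¼)²)*(-1/4289) = 1967/1324 + (23 + 1/16)*(-1/4289) = 1967/1324 + (369/16)*(-1/4289) = 1967/1324 - 369/68624 = 33623713/22714544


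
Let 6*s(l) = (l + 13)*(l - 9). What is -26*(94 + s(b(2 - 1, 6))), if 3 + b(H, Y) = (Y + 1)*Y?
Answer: -9204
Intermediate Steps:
b(H, Y) = -3 + Y*(1 + Y) (b(H, Y) = -3 + (Y + 1)*Y = -3 + (1 + Y)*Y = -3 + Y*(1 + Y))
s(l) = (-9 + l)*(13 + l)/6 (s(l) = ((l + 13)*(l - 9))/6 = ((13 + l)*(-9 + l))/6 = ((-9 + l)*(13 + l))/6 = (-9 + l)*(13 + l)/6)
-26*(94 + s(b(2 - 1, 6))) = -26*(94 + (-39/2 + (-3 + 6 + 6²)²/6 + 2*(-3 + 6 + 6²)/3)) = -26*(94 + (-39/2 + (-3 + 6 + 36)²/6 + 2*(-3 + 6 + 36)/3)) = -26*(94 + (-39/2 + (⅙)*39² + (⅔)*39)) = -26*(94 + (-39/2 + (⅙)*1521 + 26)) = -26*(94 + (-39/2 + 507/2 + 26)) = -26*(94 + 260) = -26*354 = -9204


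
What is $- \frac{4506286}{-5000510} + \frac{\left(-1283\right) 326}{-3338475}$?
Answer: $\frac{1713562646543}{1669407762225} \approx 1.0264$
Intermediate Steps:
$- \frac{4506286}{-5000510} + \frac{\left(-1283\right) 326}{-3338475} = \left(-4506286\right) \left(- \frac{1}{5000510}\right) - - \frac{418258}{3338475} = \frac{2253143}{2500255} + \frac{418258}{3338475} = \frac{1713562646543}{1669407762225}$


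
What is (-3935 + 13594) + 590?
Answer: 10249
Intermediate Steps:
(-3935 + 13594) + 590 = 9659 + 590 = 10249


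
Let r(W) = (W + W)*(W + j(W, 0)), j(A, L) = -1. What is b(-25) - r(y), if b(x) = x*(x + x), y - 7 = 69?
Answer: -10150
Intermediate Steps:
y = 76 (y = 7 + 69 = 76)
b(x) = 2*x**2 (b(x) = x*(2*x) = 2*x**2)
r(W) = 2*W*(-1 + W) (r(W) = (W + W)*(W - 1) = (2*W)*(-1 + W) = 2*W*(-1 + W))
b(-25) - r(y) = 2*(-25)**2 - 2*76*(-1 + 76) = 2*625 - 2*76*75 = 1250 - 1*11400 = 1250 - 11400 = -10150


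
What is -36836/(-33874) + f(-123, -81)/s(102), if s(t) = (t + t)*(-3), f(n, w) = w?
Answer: 1404857/1151716 ≈ 1.2198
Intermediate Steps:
s(t) = -6*t (s(t) = (2*t)*(-3) = -6*t)
-36836/(-33874) + f(-123, -81)/s(102) = -36836/(-33874) - 81/((-6*102)) = -36836*(-1/33874) - 81/(-612) = 18418/16937 - 81*(-1/612) = 18418/16937 + 9/68 = 1404857/1151716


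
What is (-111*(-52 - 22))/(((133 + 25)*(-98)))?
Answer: -4107/7742 ≈ -0.53048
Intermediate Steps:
(-111*(-52 - 22))/(((133 + 25)*(-98))) = (-111*(-74))/((158*(-98))) = 8214/(-15484) = 8214*(-1/15484) = -4107/7742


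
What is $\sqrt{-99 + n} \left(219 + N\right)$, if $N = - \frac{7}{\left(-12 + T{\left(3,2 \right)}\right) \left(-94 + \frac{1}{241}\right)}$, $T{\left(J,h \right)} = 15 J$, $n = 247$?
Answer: $\frac{327429836 \sqrt{37}}{747549} \approx 2664.3$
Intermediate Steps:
$N = \frac{1687}{747549}$ ($N = - \frac{7}{\left(-12 + 15 \cdot 3\right) \left(-94 + \frac{1}{241}\right)} = - \frac{7}{\left(-12 + 45\right) \left(-94 + \frac{1}{241}\right)} = - \frac{7}{33 \left(- \frac{22653}{241}\right)} = - \frac{7}{- \frac{747549}{241}} = \left(-7\right) \left(- \frac{241}{747549}\right) = \frac{1687}{747549} \approx 0.0022567$)
$\sqrt{-99 + n} \left(219 + N\right) = \sqrt{-99 + 247} \left(219 + \frac{1687}{747549}\right) = \sqrt{148} \cdot \frac{163714918}{747549} = 2 \sqrt{37} \cdot \frac{163714918}{747549} = \frac{327429836 \sqrt{37}}{747549}$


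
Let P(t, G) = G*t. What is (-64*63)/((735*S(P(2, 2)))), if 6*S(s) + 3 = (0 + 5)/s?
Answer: 4608/245 ≈ 18.808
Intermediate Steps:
S(s) = -½ + 5/(6*s) (S(s) = -½ + ((0 + 5)/s)/6 = -½ + (5/s)/6 = -½ + 5/(6*s))
(-64*63)/((735*S(P(2, 2)))) = (-64*63)/((735*((5 - 6*2)/(6*((2*2)))))) = -4032*8/(245*(5 - 3*4)) = -4032*8/(245*(5 - 12)) = -4032/(735*((⅙)*(¼)*(-7))) = -4032/(735*(-7/24)) = -4032/(-1715/8) = -4032*(-8/1715) = 4608/245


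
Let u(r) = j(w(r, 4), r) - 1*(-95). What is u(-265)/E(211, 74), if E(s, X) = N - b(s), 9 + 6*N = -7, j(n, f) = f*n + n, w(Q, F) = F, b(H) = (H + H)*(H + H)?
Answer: 2883/534260 ≈ 0.0053962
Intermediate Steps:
b(H) = 4*H² (b(H) = (2*H)*(2*H) = 4*H²)
j(n, f) = n + f*n
N = -8/3 (N = -3/2 + (⅙)*(-7) = -3/2 - 7/6 = -8/3 ≈ -2.6667)
u(r) = 99 + 4*r (u(r) = 4*(1 + r) - 1*(-95) = (4 + 4*r) + 95 = 99 + 4*r)
E(s, X) = -8/3 - 4*s²
u(-265)/E(211, 74) = (99 + 4*(-265))/(-8/3 - 4*211²) = (99 - 1060)/(-8/3 - 4*44521) = -961/(-8/3 - 178084) = -961/(-534260/3) = -961*(-3/534260) = 2883/534260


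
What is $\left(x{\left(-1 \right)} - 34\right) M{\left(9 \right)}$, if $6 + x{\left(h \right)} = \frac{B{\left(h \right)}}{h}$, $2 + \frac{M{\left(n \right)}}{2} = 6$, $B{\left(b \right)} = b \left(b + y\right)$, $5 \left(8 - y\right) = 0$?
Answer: $-264$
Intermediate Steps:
$y = 8$ ($y = 8 - 0 = 8 + 0 = 8$)
$B{\left(b \right)} = b \left(8 + b\right)$ ($B{\left(b \right)} = b \left(b + 8\right) = b \left(8 + b\right)$)
$M{\left(n \right)} = 8$ ($M{\left(n \right)} = -4 + 2 \cdot 6 = -4 + 12 = 8$)
$x{\left(h \right)} = 2 + h$ ($x{\left(h \right)} = -6 + \frac{h \left(8 + h\right)}{h} = -6 + \left(8 + h\right) = 2 + h$)
$\left(x{\left(-1 \right)} - 34\right) M{\left(9 \right)} = \left(\left(2 - 1\right) - 34\right) 8 = \left(1 - 34\right) 8 = \left(-33\right) 8 = -264$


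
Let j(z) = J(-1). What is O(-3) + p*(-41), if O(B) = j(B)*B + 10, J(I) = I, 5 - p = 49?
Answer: 1817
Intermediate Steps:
p = -44 (p = 5 - 1*49 = 5 - 49 = -44)
j(z) = -1
O(B) = 10 - B (O(B) = -B + 10 = 10 - B)
O(-3) + p*(-41) = (10 - 1*(-3)) - 44*(-41) = (10 + 3) + 1804 = 13 + 1804 = 1817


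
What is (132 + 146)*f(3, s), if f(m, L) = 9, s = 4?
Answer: 2502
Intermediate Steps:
(132 + 146)*f(3, s) = (132 + 146)*9 = 278*9 = 2502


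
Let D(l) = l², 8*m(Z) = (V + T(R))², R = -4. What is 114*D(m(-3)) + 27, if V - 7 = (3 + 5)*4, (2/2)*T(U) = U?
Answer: 85536489/32 ≈ 2.6730e+6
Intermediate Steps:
T(U) = U
V = 39 (V = 7 + (3 + 5)*4 = 7 + 8*4 = 7 + 32 = 39)
m(Z) = 1225/8 (m(Z) = (39 - 4)²/8 = (⅛)*35² = (⅛)*1225 = 1225/8)
114*D(m(-3)) + 27 = 114*(1225/8)² + 27 = 114*(1500625/64) + 27 = 85535625/32 + 27 = 85536489/32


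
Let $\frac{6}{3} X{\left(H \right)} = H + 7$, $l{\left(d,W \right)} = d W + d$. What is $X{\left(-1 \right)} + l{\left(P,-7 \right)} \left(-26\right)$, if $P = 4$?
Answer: $627$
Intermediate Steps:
$l{\left(d,W \right)} = d + W d$ ($l{\left(d,W \right)} = W d + d = d + W d$)
$X{\left(H \right)} = \frac{7}{2} + \frac{H}{2}$ ($X{\left(H \right)} = \frac{H + 7}{2} = \frac{7 + H}{2} = \frac{7}{2} + \frac{H}{2}$)
$X{\left(-1 \right)} + l{\left(P,-7 \right)} \left(-26\right) = \left(\frac{7}{2} + \frac{1}{2} \left(-1\right)\right) + 4 \left(1 - 7\right) \left(-26\right) = \left(\frac{7}{2} - \frac{1}{2}\right) + 4 \left(-6\right) \left(-26\right) = 3 - -624 = 3 + 624 = 627$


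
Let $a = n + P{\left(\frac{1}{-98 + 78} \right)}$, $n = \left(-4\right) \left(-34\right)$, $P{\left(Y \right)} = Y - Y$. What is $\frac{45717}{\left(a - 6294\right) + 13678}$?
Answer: $\frac{45717}{7520} \approx 6.0794$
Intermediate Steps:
$P{\left(Y \right)} = 0$
$n = 136$
$a = 136$ ($a = 136 + 0 = 136$)
$\frac{45717}{\left(a - 6294\right) + 13678} = \frac{45717}{\left(136 - 6294\right) + 13678} = \frac{45717}{-6158 + 13678} = \frac{45717}{7520}$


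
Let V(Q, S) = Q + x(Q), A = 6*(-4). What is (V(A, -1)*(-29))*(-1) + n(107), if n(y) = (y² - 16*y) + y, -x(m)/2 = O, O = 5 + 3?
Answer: 8684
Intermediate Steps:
A = -24
O = 8
x(m) = -16 (x(m) = -2*8 = -16)
n(y) = y² - 15*y
V(Q, S) = -16 + Q (V(Q, S) = Q - 16 = -16 + Q)
(V(A, -1)*(-29))*(-1) + n(107) = ((-16 - 24)*(-29))*(-1) + 107*(-15 + 107) = -40*(-29)*(-1) + 107*92 = 1160*(-1) + 9844 = -1160 + 9844 = 8684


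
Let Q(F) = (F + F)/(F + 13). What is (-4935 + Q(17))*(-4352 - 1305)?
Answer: 418663256/15 ≈ 2.7911e+7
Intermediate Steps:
Q(F) = 2*F/(13 + F) (Q(F) = (2*F)/(13 + F) = 2*F/(13 + F))
(-4935 + Q(17))*(-4352 - 1305) = (-4935 + 2*17/(13 + 17))*(-4352 - 1305) = (-4935 + 2*17/30)*(-5657) = (-4935 + 2*17*(1/30))*(-5657) = (-4935 + 17/15)*(-5657) = -74008/15*(-5657) = 418663256/15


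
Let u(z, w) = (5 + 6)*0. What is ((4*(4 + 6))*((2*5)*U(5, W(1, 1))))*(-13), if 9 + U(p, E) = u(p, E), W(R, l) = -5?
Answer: 46800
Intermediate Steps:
u(z, w) = 0 (u(z, w) = 11*0 = 0)
U(p, E) = -9 (U(p, E) = -9 + 0 = -9)
((4*(4 + 6))*((2*5)*U(5, W(1, 1))))*(-13) = ((4*(4 + 6))*((2*5)*(-9)))*(-13) = ((4*10)*(10*(-9)))*(-13) = (40*(-90))*(-13) = -3600*(-13) = 46800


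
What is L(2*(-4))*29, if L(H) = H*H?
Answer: 1856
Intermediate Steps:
L(H) = H**2
L(2*(-4))*29 = (2*(-4))**2*29 = (-8)**2*29 = 64*29 = 1856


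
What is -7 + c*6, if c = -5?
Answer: -37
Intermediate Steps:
-7 + c*6 = -7 - 5*6 = -7 - 30 = -37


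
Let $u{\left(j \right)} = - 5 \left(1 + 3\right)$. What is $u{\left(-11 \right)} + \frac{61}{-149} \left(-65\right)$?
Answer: $\frac{985}{149} \approx 6.6107$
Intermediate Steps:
$u{\left(j \right)} = -20$ ($u{\left(j \right)} = \left(-5\right) 4 = -20$)
$u{\left(-11 \right)} + \frac{61}{-149} \left(-65\right) = -20 + \frac{61}{-149} \left(-65\right) = -20 + 61 \left(- \frac{1}{149}\right) \left(-65\right) = -20 - - \frac{3965}{149} = -20 + \frac{3965}{149} = \frac{985}{149}$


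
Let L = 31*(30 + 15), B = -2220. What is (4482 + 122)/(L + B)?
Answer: -4604/825 ≈ -5.5806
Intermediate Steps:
L = 1395 (L = 31*45 = 1395)
(4482 + 122)/(L + B) = (4482 + 122)/(1395 - 2220) = 4604/(-825) = 4604*(-1/825) = -4604/825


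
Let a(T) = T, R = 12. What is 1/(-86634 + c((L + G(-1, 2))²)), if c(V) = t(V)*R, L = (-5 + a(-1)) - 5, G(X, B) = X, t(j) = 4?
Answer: -1/86586 ≈ -1.1549e-5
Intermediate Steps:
L = -11 (L = (-5 - 1) - 5 = -6 - 5 = -11)
c(V) = 48 (c(V) = 4*12 = 48)
1/(-86634 + c((L + G(-1, 2))²)) = 1/(-86634 + 48) = 1/(-86586) = -1/86586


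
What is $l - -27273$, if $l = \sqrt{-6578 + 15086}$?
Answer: $27273 + 2 \sqrt{2127} \approx 27365.0$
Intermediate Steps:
$l = 2 \sqrt{2127}$ ($l = \sqrt{8508} = 2 \sqrt{2127} \approx 92.239$)
$l - -27273 = 2 \sqrt{2127} - -27273 = 2 \sqrt{2127} + 27273 = 27273 + 2 \sqrt{2127}$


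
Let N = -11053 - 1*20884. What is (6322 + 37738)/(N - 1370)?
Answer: -44060/33307 ≈ -1.3228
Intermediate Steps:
N = -31937 (N = -11053 - 20884 = -31937)
(6322 + 37738)/(N - 1370) = (6322 + 37738)/(-31937 - 1370) = 44060/(-33307) = 44060*(-1/33307) = -44060/33307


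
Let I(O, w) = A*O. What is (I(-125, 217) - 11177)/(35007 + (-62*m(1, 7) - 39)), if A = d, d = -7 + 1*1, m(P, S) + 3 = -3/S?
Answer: -72989/246264 ≈ -0.29639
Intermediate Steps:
m(P, S) = -3 - 3/S
d = -6 (d = -7 + 1 = -6)
A = -6
I(O, w) = -6*O
(I(-125, 217) - 11177)/(35007 + (-62*m(1, 7) - 39)) = (-6*(-125) - 11177)/(35007 + (-62*(-3 - 3/7) - 39)) = (750 - 11177)/(35007 + (-62*(-3 - 3*1/7) - 39)) = -10427/(35007 + (-62*(-3 - 3/7) - 39)) = -10427/(35007 + (-62*(-24/7) - 39)) = -10427/(35007 + (1488/7 - 39)) = -10427/(35007 + 1215/7) = -10427/246264/7 = -10427*7/246264 = -72989/246264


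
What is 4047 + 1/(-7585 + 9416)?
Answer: 7410058/1831 ≈ 4047.0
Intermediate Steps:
4047 + 1/(-7585 + 9416) = 4047 + 1/1831 = 7410058/1831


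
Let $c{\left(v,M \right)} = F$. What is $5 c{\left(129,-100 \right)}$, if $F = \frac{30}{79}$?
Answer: $\frac{150}{79} \approx 1.8987$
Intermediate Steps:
$F = \frac{30}{79}$ ($F = 30 \cdot \frac{1}{79} = \frac{30}{79} \approx 0.37975$)
$c{\left(v,M \right)} = \frac{30}{79}$
$5 c{\left(129,-100 \right)} = 5 \cdot \frac{30}{79} = \frac{150}{79}$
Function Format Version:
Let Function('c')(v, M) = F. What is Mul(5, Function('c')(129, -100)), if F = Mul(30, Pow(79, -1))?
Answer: Rational(150, 79) ≈ 1.8987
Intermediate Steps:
F = Rational(30, 79) (F = Mul(30, Rational(1, 79)) = Rational(30, 79) ≈ 0.37975)
Function('c')(v, M) = Rational(30, 79)
Mul(5, Function('c')(129, -100)) = Mul(5, Rational(30, 79)) = Rational(150, 79)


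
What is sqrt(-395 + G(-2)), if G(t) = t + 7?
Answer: I*sqrt(390) ≈ 19.748*I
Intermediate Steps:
G(t) = 7 + t
sqrt(-395 + G(-2)) = sqrt(-395 + (7 - 2)) = sqrt(-395 + 5) = sqrt(-390) = I*sqrt(390)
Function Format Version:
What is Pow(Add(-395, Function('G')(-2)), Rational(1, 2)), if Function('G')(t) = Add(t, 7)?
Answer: Mul(I, Pow(390, Rational(1, 2))) ≈ Mul(19.748, I)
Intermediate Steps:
Function('G')(t) = Add(7, t)
Pow(Add(-395, Function('G')(-2)), Rational(1, 2)) = Pow(Add(-395, Add(7, -2)), Rational(1, 2)) = Pow(Add(-395, 5), Rational(1, 2)) = Pow(-390, Rational(1, 2)) = Mul(I, Pow(390, Rational(1, 2)))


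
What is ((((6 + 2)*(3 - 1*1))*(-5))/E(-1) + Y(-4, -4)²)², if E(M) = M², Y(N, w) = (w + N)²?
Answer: 16128256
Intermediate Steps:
Y(N, w) = (N + w)²
((((6 + 2)*(3 - 1*1))*(-5))/E(-1) + Y(-4, -4)²)² = ((((6 + 2)*(3 - 1*1))*(-5))/((-1)²) + ((-4 - 4)²)²)² = (((8*(3 - 1))*(-5))/1 + ((-8)²)²)² = (((8*2)*(-5))*1 + 64²)² = ((16*(-5))*1 + 4096)² = (-80*1 + 4096)² = (-80 + 4096)² = 4016² = 16128256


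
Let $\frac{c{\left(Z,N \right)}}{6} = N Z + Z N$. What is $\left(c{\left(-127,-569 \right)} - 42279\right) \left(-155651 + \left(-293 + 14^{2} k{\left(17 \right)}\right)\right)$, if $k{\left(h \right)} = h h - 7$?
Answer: $-83042017344$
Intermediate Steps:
$c{\left(Z,N \right)} = 12 N Z$ ($c{\left(Z,N \right)} = 6 \left(N Z + Z N\right) = 6 \left(N Z + N Z\right) = 6 \cdot 2 N Z = 12 N Z$)
$k{\left(h \right)} = -7 + h^{2}$ ($k{\left(h \right)} = h^{2} - 7 = -7 + h^{2}$)
$\left(c{\left(-127,-569 \right)} - 42279\right) \left(-155651 + \left(-293 + 14^{2} k{\left(17 \right)}\right)\right) = \left(12 \left(-569\right) \left(-127\right) - 42279\right) \left(-155651 - \left(293 - 14^{2} \left(-7 + 17^{2}\right)\right)\right) = \left(867156 - 42279\right) \left(-155651 - \left(293 - 196 \left(-7 + 289\right)\right)\right) = 824877 \left(-155651 + \left(-293 + 196 \cdot 282\right)\right) = 824877 \left(-155651 + \left(-293 + 55272\right)\right) = 824877 \left(-155651 + 54979\right) = 824877 \left(-100672\right) = -83042017344$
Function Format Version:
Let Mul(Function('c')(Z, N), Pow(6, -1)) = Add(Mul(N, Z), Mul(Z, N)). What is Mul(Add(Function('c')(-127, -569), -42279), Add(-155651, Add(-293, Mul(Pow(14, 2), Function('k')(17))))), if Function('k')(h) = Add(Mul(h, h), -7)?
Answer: -83042017344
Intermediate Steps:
Function('c')(Z, N) = Mul(12, N, Z) (Function('c')(Z, N) = Mul(6, Add(Mul(N, Z), Mul(Z, N))) = Mul(6, Add(Mul(N, Z), Mul(N, Z))) = Mul(6, Mul(2, N, Z)) = Mul(12, N, Z))
Function('k')(h) = Add(-7, Pow(h, 2)) (Function('k')(h) = Add(Pow(h, 2), -7) = Add(-7, Pow(h, 2)))
Mul(Add(Function('c')(-127, -569), -42279), Add(-155651, Add(-293, Mul(Pow(14, 2), Function('k')(17))))) = Mul(Add(Mul(12, -569, -127), -42279), Add(-155651, Add(-293, Mul(Pow(14, 2), Add(-7, Pow(17, 2)))))) = Mul(Add(867156, -42279), Add(-155651, Add(-293, Mul(196, Add(-7, 289))))) = Mul(824877, Add(-155651, Add(-293, Mul(196, 282)))) = Mul(824877, Add(-155651, Add(-293, 55272))) = Mul(824877, Add(-155651, 54979)) = Mul(824877, -100672) = -83042017344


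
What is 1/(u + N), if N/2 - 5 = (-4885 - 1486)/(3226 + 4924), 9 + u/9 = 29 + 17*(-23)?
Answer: -4075/13572046 ≈ -0.00030025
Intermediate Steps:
u = -3339 (u = -81 + 9*(29 + 17*(-23)) = -81 + 9*(29 - 391) = -81 + 9*(-362) = -81 - 3258 = -3339)
N = 34379/4075 (N = 10 + 2*((-4885 - 1486)/(3226 + 4924)) = 10 + 2*(-6371/8150) = 10 - 6371/4075 = 34379/4075 ≈ 8.4366)
1/(u + N) = 1/(-3339 + 34379/4075) = 1/(-13572046/4075) = -4075/13572046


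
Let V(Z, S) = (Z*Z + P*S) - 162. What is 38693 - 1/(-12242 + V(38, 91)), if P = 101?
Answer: 68447918/1769 ≈ 38693.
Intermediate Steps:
V(Z, S) = -162 + Z² + 101*S (V(Z, S) = (Z*Z + 101*S) - 162 = (Z² + 101*S) - 162 = -162 + Z² + 101*S)
38693 - 1/(-12242 + V(38, 91)) = 38693 - 1/(-12242 + (-162 + 38² + 101*91)) = 38693 - 1/(-12242 + (-162 + 1444 + 9191)) = 38693 - 1/(-12242 + 10473) = 38693 - 1/(-1769) = 38693 - 1*(-1/1769) = 38693 + 1/1769 = 68447918/1769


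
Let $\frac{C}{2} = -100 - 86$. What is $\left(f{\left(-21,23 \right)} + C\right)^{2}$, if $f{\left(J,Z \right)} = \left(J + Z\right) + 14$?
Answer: $126736$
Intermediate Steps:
$f{\left(J,Z \right)} = 14 + J + Z$
$C = -372$ ($C = 2 \left(-100 - 86\right) = 2 \left(-186\right) = -372$)
$\left(f{\left(-21,23 \right)} + C\right)^{2} = \left(\left(14 - 21 + 23\right) - 372\right)^{2} = \left(16 - 372\right)^{2} = \left(-356\right)^{2} = 126736$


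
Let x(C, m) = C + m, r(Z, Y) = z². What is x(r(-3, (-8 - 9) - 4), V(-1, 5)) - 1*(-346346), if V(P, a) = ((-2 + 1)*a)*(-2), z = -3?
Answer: 346365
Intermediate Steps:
r(Z, Y) = 9 (r(Z, Y) = (-3)² = 9)
V(P, a) = 2*a (V(P, a) = -a*(-2) = 2*a)
x(r(-3, (-8 - 9) - 4), V(-1, 5)) - 1*(-346346) = (9 + 2*5) - 1*(-346346) = (9 + 10) + 346346 = 19 + 346346 = 346365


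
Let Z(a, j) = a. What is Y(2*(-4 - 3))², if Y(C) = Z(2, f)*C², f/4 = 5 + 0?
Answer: 153664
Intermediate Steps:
f = 20 (f = 4*(5 + 0) = 4*5 = 20)
Y(C) = 2*C²
Y(2*(-4 - 3))² = (2*(2*(-4 - 3))²)² = (2*(2*(-7))²)² = (2*(-14)²)² = (2*196)² = 392² = 153664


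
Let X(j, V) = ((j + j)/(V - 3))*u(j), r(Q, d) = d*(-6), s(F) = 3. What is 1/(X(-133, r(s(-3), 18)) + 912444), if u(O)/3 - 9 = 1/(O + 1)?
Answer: 2442/2228346119 ≈ 1.0959e-6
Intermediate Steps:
u(O) = 27 + 3/(1 + O) (u(O) = 27 + 3/(O + 1) = 27 + 3/(1 + O))
r(Q, d) = -6*d
X(j, V) = 6*j*(10 + 9*j)/((1 + j)*(-3 + V)) (X(j, V) = ((j + j)/(V - 3))*(3*(10 + 9*j)/(1 + j)) = ((2*j)/(-3 + V))*(3*(10 + 9*j)/(1 + j)) = (2*j/(-3 + V))*(3*(10 + 9*j)/(1 + j)) = 6*j*(10 + 9*j)/((1 + j)*(-3 + V)))
1/(X(-133, r(s(-3), 18)) + 912444) = 1/(6*(-133)*(10 + 9*(-133))/((1 - 133)*(-3 - 6*18)) + 912444) = 1/(6*(-133)*(10 - 1197)/(-132*(-3 - 108)) + 912444) = 1/(6*(-133)*(-1/132)*(-1187)/(-111) + 912444) = 1/(6*(-133)*(-1/132)*(-1/111)*(-1187) + 912444) = 1/(157871/2442 + 912444) = 1/(2228346119/2442) = 2442/2228346119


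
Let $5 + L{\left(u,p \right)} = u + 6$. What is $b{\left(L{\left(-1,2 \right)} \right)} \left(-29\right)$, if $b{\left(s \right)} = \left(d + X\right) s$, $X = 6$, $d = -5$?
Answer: $0$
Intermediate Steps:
$L{\left(u,p \right)} = 1 + u$ ($L{\left(u,p \right)} = -5 + \left(u + 6\right) = -5 + \left(6 + u\right) = 1 + u$)
$b{\left(s \right)} = s$ ($b{\left(s \right)} = \left(-5 + 6\right) s = 1 s = s$)
$b{\left(L{\left(-1,2 \right)} \right)} \left(-29\right) = \left(1 - 1\right) \left(-29\right) = 0 \left(-29\right) = 0$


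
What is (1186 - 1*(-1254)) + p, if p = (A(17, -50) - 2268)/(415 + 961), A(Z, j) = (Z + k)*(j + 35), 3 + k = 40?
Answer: 1677181/688 ≈ 2437.8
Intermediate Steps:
k = 37 (k = -3 + 40 = 37)
A(Z, j) = (35 + j)*(37 + Z) (A(Z, j) = (Z + 37)*(j + 35) = (37 + Z)*(35 + j) = (35 + j)*(37 + Z))
p = -1539/688 (p = ((1295 + 35*17 + 37*(-50) + 17*(-50)) - 2268)/(415 + 961) = ((1295 + 595 - 1850 - 850) - 2268)/1376 = (-810 - 2268)*(1/1376) = -3078*1/1376 = -1539/688 ≈ -2.2369)
(1186 - 1*(-1254)) + p = (1186 - 1*(-1254)) - 1539/688 = (1186 + 1254) - 1539/688 = 2440 - 1539/688 = 1677181/688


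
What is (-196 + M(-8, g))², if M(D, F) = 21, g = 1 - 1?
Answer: 30625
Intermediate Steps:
g = 0
(-196 + M(-8, g))² = (-196 + 21)² = (-175)² = 30625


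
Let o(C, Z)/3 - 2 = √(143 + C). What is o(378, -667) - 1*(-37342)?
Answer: 37348 + 3*√521 ≈ 37417.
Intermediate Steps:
o(C, Z) = 6 + 3*√(143 + C)
o(378, -667) - 1*(-37342) = (6 + 3*√(143 + 378)) - 1*(-37342) = (6 + 3*√521) + 37342 = 37348 + 3*√521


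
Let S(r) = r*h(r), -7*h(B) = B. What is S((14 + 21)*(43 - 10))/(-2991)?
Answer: 63525/997 ≈ 63.716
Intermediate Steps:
h(B) = -B/7
S(r) = -r²/7 (S(r) = r*(-r/7) = -r²/7)
S((14 + 21)*(43 - 10))/(-2991) = -(14 + 21)²*(43 - 10)²/7/(-2991) = -(35*33)²/7*(-1/2991) = -⅐*1155²*(-1/2991) = -⅐*1334025*(-1/2991) = -190575*(-1/2991) = 63525/997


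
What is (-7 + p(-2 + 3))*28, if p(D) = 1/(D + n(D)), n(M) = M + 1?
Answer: -560/3 ≈ -186.67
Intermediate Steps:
n(M) = 1 + M
p(D) = 1/(1 + 2*D) (p(D) = 1/(D + (1 + D)) = 1/(1 + 2*D))
(-7 + p(-2 + 3))*28 = (-7 + 1/(1 + 2*(-2 + 3)))*28 = (-7 + 1/(1 + 2*1))*28 = (-7 + 1/(1 + 2))*28 = (-7 + 1/3)*28 = (-7 + ⅓)*28 = -20/3*28 = -560/3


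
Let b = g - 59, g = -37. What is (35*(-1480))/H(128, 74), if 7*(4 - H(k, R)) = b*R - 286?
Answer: -181300/3709 ≈ -48.881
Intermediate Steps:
b = -96 (b = -37 - 59 = -96)
H(k, R) = 314/7 + 96*R/7 (H(k, R) = 4 - (-96*R - 286)/7 = 4 - (-286 - 96*R)/7 = 4 + (286/7 + 96*R/7) = 314/7 + 96*R/7)
(35*(-1480))/H(128, 74) = (35*(-1480))/(314/7 + (96/7)*74) = -51800/(314/7 + 7104/7) = -51800/7418/7 = -51800*7/7418 = -181300/3709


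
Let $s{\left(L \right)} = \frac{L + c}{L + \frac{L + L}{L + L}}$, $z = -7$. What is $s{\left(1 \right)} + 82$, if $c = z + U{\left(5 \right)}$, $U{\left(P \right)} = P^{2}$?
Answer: $\frac{183}{2} \approx 91.5$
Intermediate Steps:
$c = 18$ ($c = -7 + 5^{2} = -7 + 25 = 18$)
$s{\left(L \right)} = \frac{18 + L}{1 + L}$ ($s{\left(L \right)} = \frac{L + 18}{L + \frac{L + L}{L + L}} = \frac{18 + L}{L + \frac{2 L}{2 L}} = \frac{18 + L}{L + 2 L \frac{1}{2 L}} = \frac{18 + L}{L + 1} = \frac{18 + L}{1 + L}$)
$s{\left(1 \right)} + 82 = \frac{18 + 1}{1 + 1} + 82 = \frac{1}{2} \cdot 19 + 82 = \frac{19}{2} + 82 = \frac{183}{2}$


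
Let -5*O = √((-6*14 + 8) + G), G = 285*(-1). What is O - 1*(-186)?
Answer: 186 - 19*I/5 ≈ 186.0 - 3.8*I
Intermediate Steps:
G = -285
O = -19*I/5 (O = -√((-6*14 + 8) - 285)/5 = -√((-84 + 8) - 285)/5 = -√(-76 - 285)/5 = -19*I/5 ≈ -3.8*I)
O - 1*(-186) = -19*I/5 - 1*(-186) = -19*I/5 + 186 = 186 - 19*I/5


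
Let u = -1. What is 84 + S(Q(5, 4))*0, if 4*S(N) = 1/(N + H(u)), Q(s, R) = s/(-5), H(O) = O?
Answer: 84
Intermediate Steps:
Q(s, R) = -s/5 (Q(s, R) = s*(-1/5) = -s/5)
S(N) = 1/(4*(-1 + N)) (S(N) = 1/(4*(N - 1)) = 1/(4*(-1 + N)))
84 + S(Q(5, 4))*0 = 84 + (1/(4*(-1 - 1/5*5)))*0 = 84 + (1/(4*(-1 - 1)))*0 = 84 + ((1/4)/(-2))*0 = 84 + ((1/4)*(-1/2))*0 = 84 - 1/8*0 = 84 + 0 = 84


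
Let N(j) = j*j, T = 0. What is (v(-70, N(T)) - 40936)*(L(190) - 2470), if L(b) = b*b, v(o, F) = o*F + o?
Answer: -1379031780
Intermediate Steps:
N(j) = j**2
v(o, F) = o + F*o (v(o, F) = F*o + o = o + F*o)
L(b) = b**2
(v(-70, N(T)) - 40936)*(L(190) - 2470) = (-70*(1 + 0**2) - 40936)*(190**2 - 2470) = (-70*(1 + 0) - 40936)*(36100 - 2470) = (-70*1 - 40936)*33630 = (-70 - 40936)*33630 = -41006*33630 = -1379031780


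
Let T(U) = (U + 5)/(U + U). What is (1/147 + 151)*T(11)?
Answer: 16144/147 ≈ 109.82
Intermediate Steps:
T(U) = (5 + U)/(2*U) (T(U) = (5 + U)/((2*U)) = (5 + U)*(1/(2*U)) = (5 + U)/(2*U))
(1/147 + 151)*T(11) = (1/147 + 151)*((½)*(5 + 11)/11) = (1/147 + 151)*((½)*(1/11)*16) = (22198/147)*(8/11) = 16144/147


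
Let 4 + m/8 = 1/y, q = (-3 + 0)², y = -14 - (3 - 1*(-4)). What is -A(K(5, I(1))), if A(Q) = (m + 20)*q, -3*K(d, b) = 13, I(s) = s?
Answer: 780/7 ≈ 111.43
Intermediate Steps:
K(d, b) = -13/3 (K(d, b) = -⅓*13 = -13/3)
y = -21 (y = -14 - (3 + 4) = -14 - 1*7 = -14 - 7 = -21)
q = 9 (q = (-3)² = 9)
m = -680/21 (m = -32 + 8/(-21) = -32 + 8*(-1/21) = -32 - 8/21 = -680/21 ≈ -32.381)
A(Q) = -780/7 (A(Q) = (-680/21 + 20)*9 = -260/21*9 = -780/7)
-A(K(5, I(1))) = -1*(-780/7) = 780/7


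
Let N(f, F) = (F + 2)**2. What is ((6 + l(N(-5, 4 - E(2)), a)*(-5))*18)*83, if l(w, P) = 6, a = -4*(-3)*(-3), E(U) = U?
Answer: -35856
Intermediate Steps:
a = -36 (a = 12*(-3) = -36)
N(f, F) = (2 + F)**2
((6 + l(N(-5, 4 - E(2)), a)*(-5))*18)*83 = ((6 + 6*(-5))*18)*83 = ((6 - 30)*18)*83 = -24*18*83 = -432*83 = -35856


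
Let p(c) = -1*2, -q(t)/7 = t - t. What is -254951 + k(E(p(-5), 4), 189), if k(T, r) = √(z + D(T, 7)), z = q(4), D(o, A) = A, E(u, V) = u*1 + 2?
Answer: -254951 + √7 ≈ -2.5495e+5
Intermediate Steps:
q(t) = 0 (q(t) = -7*(t - t) = -7*0 = 0)
p(c) = -2
E(u, V) = 2 + u (E(u, V) = u + 2 = 2 + u)
z = 0
k(T, r) = √7 (k(T, r) = √(0 + 7) = √7)
-254951 + k(E(p(-5), 4), 189) = -254951 + √7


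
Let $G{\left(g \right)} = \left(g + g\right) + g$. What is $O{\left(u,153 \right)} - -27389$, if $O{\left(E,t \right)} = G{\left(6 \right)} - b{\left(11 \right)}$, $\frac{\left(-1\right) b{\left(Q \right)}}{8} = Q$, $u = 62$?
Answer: $27495$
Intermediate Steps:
$b{\left(Q \right)} = - 8 Q$
$G{\left(g \right)} = 3 g$ ($G{\left(g \right)} = 2 g + g = 3 g$)
$O{\left(E,t \right)} = 106$ ($O{\left(E,t \right)} = 3 \cdot 6 - \left(-8\right) 11 = 18 - -88 = 18 + 88 = 106$)
$O{\left(u,153 \right)} - -27389 = 106 - -27389 = 106 + 27389 = 27495$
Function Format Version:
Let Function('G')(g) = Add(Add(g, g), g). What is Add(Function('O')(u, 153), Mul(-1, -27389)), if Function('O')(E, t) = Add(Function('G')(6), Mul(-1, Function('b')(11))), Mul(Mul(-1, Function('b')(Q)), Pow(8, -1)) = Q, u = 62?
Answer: 27495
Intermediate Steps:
Function('b')(Q) = Mul(-8, Q)
Function('G')(g) = Mul(3, g) (Function('G')(g) = Add(Mul(2, g), g) = Mul(3, g))
Function('O')(E, t) = 106 (Function('O')(E, t) = Add(Mul(3, 6), Mul(-1, Mul(-8, 11))) = Add(18, Mul(-1, -88)) = Add(18, 88) = 106)
Add(Function('O')(u, 153), Mul(-1, -27389)) = Add(106, Mul(-1, -27389)) = Add(106, 27389) = 27495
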